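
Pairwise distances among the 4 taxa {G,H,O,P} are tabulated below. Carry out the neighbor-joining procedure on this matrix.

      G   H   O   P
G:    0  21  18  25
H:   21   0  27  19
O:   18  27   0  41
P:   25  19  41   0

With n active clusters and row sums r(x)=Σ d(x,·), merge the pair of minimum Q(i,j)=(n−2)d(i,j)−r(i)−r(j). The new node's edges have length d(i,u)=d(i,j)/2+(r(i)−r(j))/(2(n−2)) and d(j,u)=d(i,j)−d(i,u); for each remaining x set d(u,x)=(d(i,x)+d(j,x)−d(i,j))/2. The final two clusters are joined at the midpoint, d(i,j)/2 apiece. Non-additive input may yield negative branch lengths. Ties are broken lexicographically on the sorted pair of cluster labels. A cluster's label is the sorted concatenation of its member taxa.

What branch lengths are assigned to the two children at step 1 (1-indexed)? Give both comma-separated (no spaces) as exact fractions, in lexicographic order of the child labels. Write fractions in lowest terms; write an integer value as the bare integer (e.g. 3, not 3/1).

7/2,29/2

1. join G+O (d=18, Q=-114) ⇒ GO; edges |G|=7/2, |O|=29/2
  updated: d(GO,H)=15, d(GO,P)=24
2. join GO+H (d=15, Q=-58) ⇒ GHO; edges |GO|=10, |H|=5
  updated: d(GHO,P)=14
3. join GHO+P (d=14) ⇒ GHOP; edges |GHO|=7, |P|=7
final tree: (((G:7/2,O:29/2):10,H:5):7,P:7)
total length: 47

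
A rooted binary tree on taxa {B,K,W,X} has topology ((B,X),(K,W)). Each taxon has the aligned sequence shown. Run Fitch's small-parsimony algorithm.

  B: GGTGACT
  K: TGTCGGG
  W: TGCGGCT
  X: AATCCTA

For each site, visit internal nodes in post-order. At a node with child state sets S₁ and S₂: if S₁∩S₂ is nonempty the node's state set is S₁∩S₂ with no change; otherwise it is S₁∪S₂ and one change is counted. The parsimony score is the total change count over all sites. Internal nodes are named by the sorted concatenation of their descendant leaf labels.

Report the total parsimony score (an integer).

site 0, node BX: B={G} ∪ X={A} → {A,G} (+1)
site 0, node KW: K={T} ∩ W={T} → {T} (+0)
site 0, node BKWX: BX={A,G} ∪ KW={T} → {A,G,T} (+1)
site 1, node BX: B={G} ∪ X={A} → {A,G} (+1)
site 1, node KW: K={G} ∩ W={G} → {G} (+0)
site 1, node BKWX: BX={A,G} ∩ KW={G} → {G} (+0)
site 2, node BX: B={T} ∩ X={T} → {T} (+0)
site 2, node KW: K={T} ∪ W={C} → {C,T} (+1)
site 2, node BKWX: BX={T} ∩ KW={C,T} → {T} (+0)
site 3, node BX: B={G} ∪ X={C} → {C,G} (+1)
site 3, node KW: K={C} ∪ W={G} → {C,G} (+1)
site 3, node BKWX: BX={C,G} ∩ KW={C,G} → {C,G} (+0)
site 4, node BX: B={A} ∪ X={C} → {A,C} (+1)
site 4, node KW: K={G} ∩ W={G} → {G} (+0)
site 4, node BKWX: BX={A,C} ∪ KW={G} → {A,C,G} (+1)
site 5, node BX: B={C} ∪ X={T} → {C,T} (+1)
site 5, node KW: K={G} ∪ W={C} → {C,G} (+1)
site 5, node BKWX: BX={C,T} ∩ KW={C,G} → {C} (+0)
site 6, node BX: B={T} ∪ X={A} → {A,T} (+1)
site 6, node KW: K={G} ∪ W={T} → {G,T} (+1)
site 6, node BKWX: BX={A,T} ∩ KW={G,T} → {T} (+0)
per-site changes: [2, 1, 1, 2, 2, 2, 2]; total = 12

12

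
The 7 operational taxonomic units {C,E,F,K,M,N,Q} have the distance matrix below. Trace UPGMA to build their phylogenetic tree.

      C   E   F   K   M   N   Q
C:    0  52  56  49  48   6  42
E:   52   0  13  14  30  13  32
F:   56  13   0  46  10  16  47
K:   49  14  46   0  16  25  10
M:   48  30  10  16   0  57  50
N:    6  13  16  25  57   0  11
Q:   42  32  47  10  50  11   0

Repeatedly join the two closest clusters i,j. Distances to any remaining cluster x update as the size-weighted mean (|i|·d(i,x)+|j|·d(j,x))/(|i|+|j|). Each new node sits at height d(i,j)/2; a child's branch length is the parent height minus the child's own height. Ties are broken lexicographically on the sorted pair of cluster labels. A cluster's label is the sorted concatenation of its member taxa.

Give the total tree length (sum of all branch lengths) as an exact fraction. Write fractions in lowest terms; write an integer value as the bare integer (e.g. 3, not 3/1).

1. join C+N (d=6) ⇒ CN; edges |C|=3, |N|=3
  updated: d(CN,E)=65/2, d(CN,F)=36, d(CN,K)=37, d(CN,M)=105/2, d(CN,Q)=53/2
2. join F+M (d=10) ⇒ FM; edges |F|=5, |M|=5
  updated: d(CN,FM)=177/4, d(E,FM)=43/2, d(FM,K)=31, d(FM,Q)=97/2
3. join K+Q (d=10) ⇒ KQ; edges |K|=5, |Q|=5
  updated: d(CN,KQ)=127/4, d(E,KQ)=23, d(FM,KQ)=159/4
4. join E+FM (d=43/2) ⇒ EFM; edges |E|=43/4, |FM|=23/4
  updated: d(CN,EFM)=121/3, d(EFM,KQ)=205/6
5. join CN+KQ (d=127/4) ⇒ CKNQ; edges |CN|=103/8, |KQ|=87/8
  updated: d(CKNQ,EFM)=149/4
6. join CKNQ+EFM (d=149/4) ⇒ CEFKMNQ; edges |CKNQ|=11/4, |EFM|=63/8
final tree: (((C:3,N:3):103/8,(K:5,Q:5):87/8):11/4,(E:43/4,(F:5,M:5):23/4):63/8)
total length: 615/8

615/8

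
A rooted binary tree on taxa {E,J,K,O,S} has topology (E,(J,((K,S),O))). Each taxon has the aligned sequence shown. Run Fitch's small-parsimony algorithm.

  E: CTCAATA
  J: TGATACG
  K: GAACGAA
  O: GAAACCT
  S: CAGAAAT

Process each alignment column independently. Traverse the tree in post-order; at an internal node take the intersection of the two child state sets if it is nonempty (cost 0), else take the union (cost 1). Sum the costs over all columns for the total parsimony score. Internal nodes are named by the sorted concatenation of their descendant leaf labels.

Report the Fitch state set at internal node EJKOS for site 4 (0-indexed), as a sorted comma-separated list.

A

KS@0: {G} ∪ {C} = {C,G} (union, +1)
KOS@0: {C,G} ∩ {G} = {G} (intersection, +0)
JKOS@0: {T} ∪ {G} = {G,T} (union, +1)
EJKOS@0: {C} ∪ {G,T} = {C,G,T} (union, +1)
KS@1: {A} ∩ {A} = {A} (intersection, +0)
KOS@1: {A} ∩ {A} = {A} (intersection, +0)
JKOS@1: {G} ∪ {A} = {A,G} (union, +1)
EJKOS@1: {T} ∪ {A,G} = {A,G,T} (union, +1)
KS@2: {A} ∪ {G} = {A,G} (union, +1)
KOS@2: {A,G} ∩ {A} = {A} (intersection, +0)
JKOS@2: {A} ∩ {A} = {A} (intersection, +0)
EJKOS@2: {C} ∪ {A} = {A,C} (union, +1)
KS@3: {C} ∪ {A} = {A,C} (union, +1)
KOS@3: {A,C} ∩ {A} = {A} (intersection, +0)
JKOS@3: {T} ∪ {A} = {A,T} (union, +1)
EJKOS@3: {A} ∩ {A,T} = {A} (intersection, +0)
KS@4: {G} ∪ {A} = {A,G} (union, +1)
KOS@4: {A,G} ∪ {C} = {A,C,G} (union, +1)
JKOS@4: {A} ∩ {A,C,G} = {A} (intersection, +0)
EJKOS@4: {A} ∩ {A} = {A} (intersection, +0)
KS@5: {A} ∩ {A} = {A} (intersection, +0)
KOS@5: {A} ∪ {C} = {A,C} (union, +1)
JKOS@5: {C} ∩ {A,C} = {C} (intersection, +0)
EJKOS@5: {T} ∪ {C} = {C,T} (union, +1)
KS@6: {A} ∪ {T} = {A,T} (union, +1)
KOS@6: {A,T} ∩ {T} = {T} (intersection, +0)
JKOS@6: {G} ∪ {T} = {G,T} (union, +1)
EJKOS@6: {A} ∪ {G,T} = {A,G,T} (union, +1)
per-site changes: [3, 2, 2, 2, 2, 2, 3]; total = 16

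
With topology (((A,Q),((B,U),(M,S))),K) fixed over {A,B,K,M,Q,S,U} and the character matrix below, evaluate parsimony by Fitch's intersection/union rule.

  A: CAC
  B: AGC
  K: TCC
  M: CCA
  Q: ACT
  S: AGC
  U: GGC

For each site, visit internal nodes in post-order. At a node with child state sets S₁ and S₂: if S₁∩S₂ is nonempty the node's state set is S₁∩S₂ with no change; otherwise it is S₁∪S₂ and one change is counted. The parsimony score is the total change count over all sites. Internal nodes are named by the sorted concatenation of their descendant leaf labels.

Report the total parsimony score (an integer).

[col 0] AQ: children A:{C}, Q:{A} ∪→ {A,C}; cost 1
[col 0] BU: children B:{A}, U:{G} ∪→ {A,G}; cost 1
[col 0] MS: children M:{C}, S:{A} ∪→ {A,C}; cost 1
[col 0] BMSU: children BU:{A,G}, MS:{A,C} ∩→ {A}; cost 0
[col 0] ABMQSU: children AQ:{A,C}, BMSU:{A} ∩→ {A}; cost 0
[col 0] ABKMQSU: children ABMQSU:{A}, K:{T} ∪→ {A,T}; cost 1
[col 1] AQ: children A:{A}, Q:{C} ∪→ {A,C}; cost 1
[col 1] BU: children B:{G}, U:{G} ∩→ {G}; cost 0
[col 1] MS: children M:{C}, S:{G} ∪→ {C,G}; cost 1
[col 1] BMSU: children BU:{G}, MS:{C,G} ∩→ {G}; cost 0
[col 1] ABMQSU: children AQ:{A,C}, BMSU:{G} ∪→ {A,C,G}; cost 1
[col 1] ABKMQSU: children ABMQSU:{A,C,G}, K:{C} ∩→ {C}; cost 0
[col 2] AQ: children A:{C}, Q:{T} ∪→ {C,T}; cost 1
[col 2] BU: children B:{C}, U:{C} ∩→ {C}; cost 0
[col 2] MS: children M:{A}, S:{C} ∪→ {A,C}; cost 1
[col 2] BMSU: children BU:{C}, MS:{A,C} ∩→ {C}; cost 0
[col 2] ABMQSU: children AQ:{C,T}, BMSU:{C} ∩→ {C}; cost 0
[col 2] ABKMQSU: children ABMQSU:{C}, K:{C} ∩→ {C}; cost 0
per-site changes: [4, 3, 2]; total = 9

9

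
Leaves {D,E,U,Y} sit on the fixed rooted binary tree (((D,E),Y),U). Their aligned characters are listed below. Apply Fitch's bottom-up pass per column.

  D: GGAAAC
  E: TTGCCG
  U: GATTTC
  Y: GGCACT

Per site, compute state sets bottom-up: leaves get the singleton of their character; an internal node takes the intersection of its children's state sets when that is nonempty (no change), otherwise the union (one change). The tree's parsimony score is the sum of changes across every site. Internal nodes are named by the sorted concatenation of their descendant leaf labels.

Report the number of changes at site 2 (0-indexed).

3

[col 0] DE: children D:{G}, E:{T} ∪→ {G,T}; cost 1
[col 0] DEY: children DE:{G,T}, Y:{G} ∩→ {G}; cost 0
[col 0] DEUY: children DEY:{G}, U:{G} ∩→ {G}; cost 0
[col 1] DE: children D:{G}, E:{T} ∪→ {G,T}; cost 1
[col 1] DEY: children DE:{G,T}, Y:{G} ∩→ {G}; cost 0
[col 1] DEUY: children DEY:{G}, U:{A} ∪→ {A,G}; cost 1
[col 2] DE: children D:{A}, E:{G} ∪→ {A,G}; cost 1
[col 2] DEY: children DE:{A,G}, Y:{C} ∪→ {A,C,G}; cost 1
[col 2] DEUY: children DEY:{A,C,G}, U:{T} ∪→ {A,C,G,T}; cost 1
[col 3] DE: children D:{A}, E:{C} ∪→ {A,C}; cost 1
[col 3] DEY: children DE:{A,C}, Y:{A} ∩→ {A}; cost 0
[col 3] DEUY: children DEY:{A}, U:{T} ∪→ {A,T}; cost 1
[col 4] DE: children D:{A}, E:{C} ∪→ {A,C}; cost 1
[col 4] DEY: children DE:{A,C}, Y:{C} ∩→ {C}; cost 0
[col 4] DEUY: children DEY:{C}, U:{T} ∪→ {C,T}; cost 1
[col 5] DE: children D:{C}, E:{G} ∪→ {C,G}; cost 1
[col 5] DEY: children DE:{C,G}, Y:{T} ∪→ {C,G,T}; cost 1
[col 5] DEUY: children DEY:{C,G,T}, U:{C} ∩→ {C}; cost 0
per-site changes: [1, 2, 3, 2, 2, 2]; total = 12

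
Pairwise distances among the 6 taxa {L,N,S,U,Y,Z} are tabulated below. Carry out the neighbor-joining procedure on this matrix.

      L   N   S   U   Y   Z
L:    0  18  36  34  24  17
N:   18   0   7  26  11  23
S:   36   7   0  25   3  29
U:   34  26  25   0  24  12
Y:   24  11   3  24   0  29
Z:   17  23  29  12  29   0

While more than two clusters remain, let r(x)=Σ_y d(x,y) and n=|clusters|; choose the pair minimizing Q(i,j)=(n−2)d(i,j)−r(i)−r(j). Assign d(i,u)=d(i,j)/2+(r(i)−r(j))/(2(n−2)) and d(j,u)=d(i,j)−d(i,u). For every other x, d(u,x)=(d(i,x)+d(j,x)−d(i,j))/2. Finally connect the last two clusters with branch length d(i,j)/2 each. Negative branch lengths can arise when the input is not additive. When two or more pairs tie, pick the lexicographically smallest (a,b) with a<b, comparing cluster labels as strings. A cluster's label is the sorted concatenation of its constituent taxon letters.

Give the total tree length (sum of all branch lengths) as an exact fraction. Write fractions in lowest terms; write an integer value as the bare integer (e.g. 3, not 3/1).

793/16

step 1: merge (U,Z) at d=12, Q=-183; branch lengths U→59/8, Z→37/8; new cluster UZ
  updated: d(L,UZ)=39/2, d(N,UZ)=37/2, d(S,UZ)=21, d(UZ,Y)=41/2
step 2: merge (L,UZ) at d=39/2, Q=-237/2; branch lengths L→51/4, UZ→27/4; new cluster LUZ
  updated: d(LUZ,N)=17/2, d(LUZ,S)=75/4, d(LUZ,Y)=25/2
step 3: merge (LUZ,N) at d=17/2, Q=-197/4; branch lengths LUZ→121/16, N→15/16; new cluster LNUZ
  updated: d(LNUZ,S)=69/8, d(LNUZ,Y)=15/2
step 4: merge (LNUZ,S) at d=69/8, Q=-153/8; branch lengths LNUZ→105/16, S→33/16; new cluster LNSUZ
  updated: d(LNSUZ,Y)=15/16
step 5: merge (LNSUZ,Y) at d=15/16; branch lengths LNSUZ→15/32, Y→15/32; new cluster LNSUYZ
final tree: ((((L:51/4,(U:59/8,Z:37/8):27/4):121/16,N:15/16):105/16,S:33/16):15/32,Y:15/32)
total length: 793/16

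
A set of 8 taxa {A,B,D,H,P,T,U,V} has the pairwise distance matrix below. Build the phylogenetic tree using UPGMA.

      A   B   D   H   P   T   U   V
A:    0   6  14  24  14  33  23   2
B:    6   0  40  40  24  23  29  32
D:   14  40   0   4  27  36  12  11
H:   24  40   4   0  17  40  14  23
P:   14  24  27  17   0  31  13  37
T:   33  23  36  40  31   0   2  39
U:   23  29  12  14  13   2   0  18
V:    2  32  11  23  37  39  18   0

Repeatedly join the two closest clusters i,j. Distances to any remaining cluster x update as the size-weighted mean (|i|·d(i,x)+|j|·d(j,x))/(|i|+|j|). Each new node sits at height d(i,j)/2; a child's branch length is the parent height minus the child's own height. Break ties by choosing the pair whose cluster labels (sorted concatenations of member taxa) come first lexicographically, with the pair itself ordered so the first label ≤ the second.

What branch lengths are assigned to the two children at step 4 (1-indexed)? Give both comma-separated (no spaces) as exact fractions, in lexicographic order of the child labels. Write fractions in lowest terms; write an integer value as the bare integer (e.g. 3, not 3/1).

8,7

1. join A+V (d=2) ⇒ AV; edges |A|=1, |V|=1
  updated: d(AV,B)=19, d(AV,D)=25/2, d(AV,H)=47/2, d(AV,P)=51/2, d(AV,T)=36, d(AV,U)=41/2
2. join T+U (d=2) ⇒ TU; edges |T|=1, |U|=1
  updated: d(AV,TU)=113/4, d(B,TU)=26, d(D,TU)=24, d(H,TU)=27, d(P,TU)=22
3. join D+H (d=4) ⇒ DH; edges |D|=2, |H|=2
  updated: d(AV,DH)=18, d(B,DH)=40, d(DH,P)=22, d(DH,TU)=51/2
4. join AV+DH (d=18) ⇒ ADHV; edges |AV|=8, |DH|=7
  updated: d(ADHV,B)=59/2, d(ADHV,P)=95/4, d(ADHV,TU)=215/8
5. join P+TU (d=22) ⇒ PTU; edges |P|=11, |TU|=10
  updated: d(ADHV,PTU)=155/6, d(B,PTU)=76/3
6. join B+PTU (d=76/3) ⇒ BPTU; edges |B|=38/3, |PTU|=5/3
  updated: d(ADHV,BPTU)=107/4
7. join ADHV+BPTU (d=107/4) ⇒ ABDHPTUV; edges |ADHV|=35/8, |BPTU|=17/24
final tree: (((A:1,V:1):8,(D:2,H:2):7):35/8,(B:38/3,(P:11,(T:1,U:1):10):5/3):17/24)
total length: 761/12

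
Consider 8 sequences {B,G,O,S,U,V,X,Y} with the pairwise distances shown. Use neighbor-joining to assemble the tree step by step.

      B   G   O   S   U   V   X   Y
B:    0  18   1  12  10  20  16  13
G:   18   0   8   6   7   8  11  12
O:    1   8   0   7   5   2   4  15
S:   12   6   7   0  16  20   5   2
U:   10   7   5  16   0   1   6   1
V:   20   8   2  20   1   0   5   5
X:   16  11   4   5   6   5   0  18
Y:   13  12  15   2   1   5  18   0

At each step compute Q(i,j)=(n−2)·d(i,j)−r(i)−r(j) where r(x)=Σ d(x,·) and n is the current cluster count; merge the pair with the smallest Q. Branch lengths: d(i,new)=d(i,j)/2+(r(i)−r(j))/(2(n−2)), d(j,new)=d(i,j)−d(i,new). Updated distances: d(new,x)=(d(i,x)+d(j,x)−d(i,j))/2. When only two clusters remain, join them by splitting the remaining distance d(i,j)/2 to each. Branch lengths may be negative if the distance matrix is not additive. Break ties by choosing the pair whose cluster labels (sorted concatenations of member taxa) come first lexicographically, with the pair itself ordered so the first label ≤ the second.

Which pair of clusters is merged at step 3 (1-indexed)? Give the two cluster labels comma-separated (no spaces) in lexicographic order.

iteration 1: select B,O (d=1, Q=-126); attach at lengths (9/2, -7/2); label the merged cluster BO
  updated: d(BO,G)=25/2, d(BO,S)=9, d(BO,U)=7, d(BO,V)=21/2, d(BO,X)=19/2, d(BO,Y)=27/2
iteration 2: select S,Y (d=2, Q=-199/2); attach at lengths (33/20, 7/20); label the merged cluster SY
  updated: d(BO,SY)=41/4, d(G,SY)=8, d(SY,U)=15/2, d(SY,V)=23/2, d(SY,X)=21/2
iteration 3: select G,SY (d=8, Q=-249/4); attach at lengths (123/32, 133/32); label the merged cluster GSY
  updated: d(BO,GSY)=59/8, d(GSY,U)=13/4, d(GSY,V)=23/4, d(GSY,X)=27/4
iteration 4: select U,V (d=1, Q=-73/2); attach at lengths (-1/3, 4/3); label the merged cluster UV
  updated: d(BO,UV)=33/4, d(GSY,UV)=4, d(UV,X)=5
iteration 5: select BO,GSY (d=59/8, Q=-57/2); attach at lengths (87/16, 31/16); label the merged cluster BGOSY
  updated: d(BGOSY,UV)=39/16, d(BGOSY,X)=71/16
iteration 6: select BGOSY,UV (d=39/16, Q=-95/8); attach at lengths (15/16, 3/2); label the merged cluster BGOSUVY
  updated: d(BGOSUVY,X)=7/2
iteration 7: select BGOSUVY,X (d=7/2); attach at lengths (7/4, 7/4); label the merged cluster BGOSUVXY
final tree: ((((B:9/2,O:-7/2):87/16,(G:123/32,(S:33/20,Y:7/20):133/32):31/16):15/16,(U:-1/3,V:4/3):3/2):7/4,X:7/4)
total length: 405/16

G,SY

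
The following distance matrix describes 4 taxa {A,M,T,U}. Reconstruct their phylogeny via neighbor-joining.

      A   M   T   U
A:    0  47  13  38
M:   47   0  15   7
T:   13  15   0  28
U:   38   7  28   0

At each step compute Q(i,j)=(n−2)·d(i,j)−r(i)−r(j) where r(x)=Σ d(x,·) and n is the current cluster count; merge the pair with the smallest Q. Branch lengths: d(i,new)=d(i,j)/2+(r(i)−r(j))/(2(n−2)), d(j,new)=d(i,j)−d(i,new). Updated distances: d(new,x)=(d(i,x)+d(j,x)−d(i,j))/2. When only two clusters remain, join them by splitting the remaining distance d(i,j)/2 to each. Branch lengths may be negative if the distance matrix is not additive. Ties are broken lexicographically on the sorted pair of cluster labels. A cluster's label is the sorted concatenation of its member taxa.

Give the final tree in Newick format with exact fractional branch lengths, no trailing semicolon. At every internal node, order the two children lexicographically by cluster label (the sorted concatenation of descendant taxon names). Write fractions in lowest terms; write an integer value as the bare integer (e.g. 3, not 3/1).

1. join A+T (d=13, Q=-128) ⇒ AT; edges |A|=17, |T|=-4
  updated: d(AT,M)=49/2, d(AT,U)=53/2
2. join AT+M (d=49/2, Q=-58) ⇒ AMT; edges |AT|=22, |M|=5/2
  updated: d(AMT,U)=9/2
3. join AMT+U (d=9/2) ⇒ AMTU; edges |AMT|=9/4, |U|=9/4
final tree: (((A:17,T:-4):22,M:5/2):9/4,U:9/4)
total length: 42

(((A:17,T:-4):22,M:5/2):9/4,U:9/4)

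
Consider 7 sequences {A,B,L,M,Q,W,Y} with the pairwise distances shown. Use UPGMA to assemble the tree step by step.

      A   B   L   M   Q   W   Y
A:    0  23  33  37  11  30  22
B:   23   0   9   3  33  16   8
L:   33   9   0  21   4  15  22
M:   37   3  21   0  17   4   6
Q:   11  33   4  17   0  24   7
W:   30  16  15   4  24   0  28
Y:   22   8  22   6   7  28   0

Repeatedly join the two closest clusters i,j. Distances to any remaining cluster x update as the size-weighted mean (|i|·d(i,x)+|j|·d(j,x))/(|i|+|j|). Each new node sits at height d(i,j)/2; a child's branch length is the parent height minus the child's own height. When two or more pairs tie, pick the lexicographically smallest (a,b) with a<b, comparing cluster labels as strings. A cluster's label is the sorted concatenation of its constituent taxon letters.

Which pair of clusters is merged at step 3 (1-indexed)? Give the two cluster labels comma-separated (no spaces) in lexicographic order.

step 1: merge (B,M) at d=3; branch lengths B→3/2, M→3/2; new cluster BM
  updated: d(A,BM)=30, d(BM,L)=15, d(BM,Q)=25, d(BM,W)=10, d(BM,Y)=7
step 2: merge (L,Q) at d=4; branch lengths L→2, Q→2; new cluster LQ
  updated: d(A,LQ)=22, d(BM,LQ)=20, d(LQ,W)=39/2, d(LQ,Y)=29/2
step 3: merge (BM,Y) at d=7; branch lengths BM→2, Y→7/2; new cluster BMY
  updated: d(A,BMY)=82/3, d(BMY,LQ)=109/6, d(BMY,W)=16
step 4: merge (BMY,W) at d=16; branch lengths BMY→9/2, W→8; new cluster BMWY
  updated: d(A,BMWY)=28, d(BMWY,LQ)=37/2
step 5: merge (BMWY,LQ) at d=37/2; branch lengths BMWY→5/4, LQ→29/4; new cluster BLMQWY
  updated: d(A,BLMQWY)=26
step 6: merge (A,BLMQWY) at d=26; branch lengths A→13, BLMQWY→15/4; new cluster ABLMQWY
final tree: (A:13,((((B:3/2,M:3/2):2,Y:7/2):9/2,W:8):5/4,(L:2,Q:2):29/4):15/4)
total length: 201/4

BM,Y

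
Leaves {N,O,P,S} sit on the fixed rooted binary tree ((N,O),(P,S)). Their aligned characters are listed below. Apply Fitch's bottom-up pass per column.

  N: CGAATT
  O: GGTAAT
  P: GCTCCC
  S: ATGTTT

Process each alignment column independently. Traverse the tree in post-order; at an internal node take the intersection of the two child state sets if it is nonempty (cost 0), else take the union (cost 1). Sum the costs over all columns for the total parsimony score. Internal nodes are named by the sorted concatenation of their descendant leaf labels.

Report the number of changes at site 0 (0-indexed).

2

NO@0: {C} ∪ {G} = {C,G} (union, +1)
PS@0: {G} ∪ {A} = {A,G} (union, +1)
NOPS@0: {C,G} ∩ {A,G} = {G} (intersection, +0)
NO@1: {G} ∩ {G} = {G} (intersection, +0)
PS@1: {C} ∪ {T} = {C,T} (union, +1)
NOPS@1: {G} ∪ {C,T} = {C,G,T} (union, +1)
NO@2: {A} ∪ {T} = {A,T} (union, +1)
PS@2: {T} ∪ {G} = {G,T} (union, +1)
NOPS@2: {A,T} ∩ {G,T} = {T} (intersection, +0)
NO@3: {A} ∩ {A} = {A} (intersection, +0)
PS@3: {C} ∪ {T} = {C,T} (union, +1)
NOPS@3: {A} ∪ {C,T} = {A,C,T} (union, +1)
NO@4: {T} ∪ {A} = {A,T} (union, +1)
PS@4: {C} ∪ {T} = {C,T} (union, +1)
NOPS@4: {A,T} ∩ {C,T} = {T} (intersection, +0)
NO@5: {T} ∩ {T} = {T} (intersection, +0)
PS@5: {C} ∪ {T} = {C,T} (union, +1)
NOPS@5: {T} ∩ {C,T} = {T} (intersection, +0)
per-site changes: [2, 2, 2, 2, 2, 1]; total = 11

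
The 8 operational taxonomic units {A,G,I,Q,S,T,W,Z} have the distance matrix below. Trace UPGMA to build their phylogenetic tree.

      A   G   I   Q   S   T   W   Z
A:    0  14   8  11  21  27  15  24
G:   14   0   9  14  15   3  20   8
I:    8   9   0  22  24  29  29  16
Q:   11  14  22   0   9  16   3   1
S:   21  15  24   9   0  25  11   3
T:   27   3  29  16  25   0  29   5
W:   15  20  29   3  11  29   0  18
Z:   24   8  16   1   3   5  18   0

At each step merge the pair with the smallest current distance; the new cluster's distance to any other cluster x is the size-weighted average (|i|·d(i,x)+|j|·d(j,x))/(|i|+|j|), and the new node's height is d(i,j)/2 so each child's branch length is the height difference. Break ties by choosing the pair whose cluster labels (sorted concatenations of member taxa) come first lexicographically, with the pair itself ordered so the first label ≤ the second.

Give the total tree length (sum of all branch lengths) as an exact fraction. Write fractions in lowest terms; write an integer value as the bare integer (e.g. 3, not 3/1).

128/3

1. join Q+Z (d=1) ⇒ QZ; edges |Q|=1/2, |Z|=1/2
  updated: d(A,QZ)=35/2, d(G,QZ)=11, d(I,QZ)=19, d(QZ,S)=6, d(QZ,T)=21/2, d(QZ,W)=21/2
2. join G+T (d=3) ⇒ GT; edges |G|=3/2, |T|=3/2
  updated: d(A,GT)=41/2, d(GT,I)=19, d(GT,QZ)=43/4, d(GT,S)=20, d(GT,W)=49/2
3. join QZ+S (d=6) ⇒ QSZ; edges |QZ|=5/2, |S|=3
  updated: d(A,QSZ)=56/3, d(GT,QSZ)=83/6, d(I,QSZ)=62/3, d(QSZ,W)=32/3
4. join A+I (d=8) ⇒ AI; edges |A|=4, |I|=4
  updated: d(AI,GT)=79/4, d(AI,QSZ)=59/3, d(AI,W)=22
5. join QSZ+W (d=32/3) ⇒ QSWZ; edges |QSZ|=7/3, |W|=16/3
  updated: d(AI,QSWZ)=81/4, d(GT,QSWZ)=33/2
6. join GT+QSWZ (d=33/2) ⇒ GQSTWZ; edges |GT|=27/4, |QSWZ|=35/12
  updated: d(AI,GQSTWZ)=241/12
7. join AI+GQSTWZ (d=241/12) ⇒ AGIQSTWZ; edges |AI|=145/24, |GQSTWZ|=43/24
final tree: ((A:4,I:4):145/24,((G:3/2,T:3/2):27/4,(((Q:1/2,Z:1/2):5/2,S:3):7/3,W:16/3):35/12):43/24)
total length: 128/3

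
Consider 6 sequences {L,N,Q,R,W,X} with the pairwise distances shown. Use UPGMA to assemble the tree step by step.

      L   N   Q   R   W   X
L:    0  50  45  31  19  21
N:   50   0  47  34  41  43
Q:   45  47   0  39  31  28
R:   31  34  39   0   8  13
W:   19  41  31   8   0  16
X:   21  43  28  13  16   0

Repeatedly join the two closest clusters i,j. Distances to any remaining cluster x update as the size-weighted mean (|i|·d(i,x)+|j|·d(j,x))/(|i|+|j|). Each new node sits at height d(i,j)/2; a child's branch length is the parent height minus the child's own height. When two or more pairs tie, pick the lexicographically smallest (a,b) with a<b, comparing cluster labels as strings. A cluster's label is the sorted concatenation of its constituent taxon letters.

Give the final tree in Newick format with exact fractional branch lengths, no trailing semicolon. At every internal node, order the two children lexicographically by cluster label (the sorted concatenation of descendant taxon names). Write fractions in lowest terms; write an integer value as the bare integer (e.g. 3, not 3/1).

(((L:71/6,((R:4,W:4):13/4,X:29/4):55/12):145/24,Q:143/8):29/8,N:43/2)

1. join R+W (d=8) ⇒ RW; edges |R|=4, |W|=4
  updated: d(L,RW)=25, d(N,RW)=75/2, d(Q,RW)=35, d(RW,X)=29/2
2. join RW+X (d=29/2) ⇒ RWX; edges |RW|=13/4, |X|=29/4
  updated: d(L,RWX)=71/3, d(N,RWX)=118/3, d(Q,RWX)=98/3
3. join L+RWX (d=71/3) ⇒ LRWX; edges |L|=71/6, |RWX|=55/12
  updated: d(LRWX,N)=42, d(LRWX,Q)=143/4
4. join LRWX+Q (d=143/4) ⇒ LQRWX; edges |LRWX|=145/24, |Q|=143/8
  updated: d(LQRWX,N)=43
5. join LQRWX+N (d=43) ⇒ LNQRWX; edges |LQRWX|=29/8, |N|=43/2
final tree: (((L:71/6,((R:4,W:4):13/4,X:29/4):55/12):145/24,Q:143/8):29/8,N:43/2)
total length: 2015/24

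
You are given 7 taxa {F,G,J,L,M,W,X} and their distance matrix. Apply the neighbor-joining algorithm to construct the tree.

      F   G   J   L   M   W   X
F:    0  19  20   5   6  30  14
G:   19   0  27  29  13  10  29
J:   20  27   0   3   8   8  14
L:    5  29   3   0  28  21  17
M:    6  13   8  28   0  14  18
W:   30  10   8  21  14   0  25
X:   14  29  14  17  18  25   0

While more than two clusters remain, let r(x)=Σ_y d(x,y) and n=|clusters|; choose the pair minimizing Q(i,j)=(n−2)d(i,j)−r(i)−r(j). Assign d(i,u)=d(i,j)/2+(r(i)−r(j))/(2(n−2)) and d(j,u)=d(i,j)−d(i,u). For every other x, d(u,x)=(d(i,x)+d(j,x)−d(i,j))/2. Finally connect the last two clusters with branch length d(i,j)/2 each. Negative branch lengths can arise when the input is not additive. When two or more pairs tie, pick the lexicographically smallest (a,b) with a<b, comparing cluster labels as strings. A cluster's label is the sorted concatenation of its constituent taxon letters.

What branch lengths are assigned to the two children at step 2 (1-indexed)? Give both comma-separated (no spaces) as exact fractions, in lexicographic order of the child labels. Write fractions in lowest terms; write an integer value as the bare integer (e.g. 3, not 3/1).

-7/16,55/16

1. join G+W (d=10, Q=-185) ⇒ GW; edges |G|=69/10, |W|=31/10
  updated: d(F,GW)=39/2, d(GW,J)=25/2, d(GW,L)=20, d(GW,M)=17/2, d(GW,X)=22
2. join J+L (d=3, Q=-237/2) ⇒ JL; edges |J|=-7/16, |L|=55/16
  updated: d(F,JL)=11, d(GW,JL)=59/4, d(JL,M)=33/2, d(JL,X)=14
3. join GW+M (d=17/2, Q=-353/4) ⇒ GMW; edges |GW|=55/8, |M|=13/8
  updated: d(F,GMW)=17/2, d(GMW,JL)=91/8, d(GMW,X)=63/4
4. join F+GMW (d=17/2, Q=-417/8) ⇒ FGMW; edges |F|=119/32, |GMW|=153/32
  updated: d(FGMW,JL)=111/16, d(FGMW,X)=85/8
5. join FGMW+JL (d=111/16, Q=-505/16) ⇒ FGJLMW; edges |FGMW|=57/32, |JL|=165/32
  updated: d(FGJLMW,X)=283/32
6. join FGJLMW+X (d=283/32) ⇒ FGJLMWX; edges |FGJLMW|=283/64, |X|=283/64
final tree: (((F:119/32,((G:69/10,W:31/10):55/8,M:13/8):153/32):57/32,(J:-7/16,L:55/16):165/32):283/64,X:283/64)
total length: 1465/32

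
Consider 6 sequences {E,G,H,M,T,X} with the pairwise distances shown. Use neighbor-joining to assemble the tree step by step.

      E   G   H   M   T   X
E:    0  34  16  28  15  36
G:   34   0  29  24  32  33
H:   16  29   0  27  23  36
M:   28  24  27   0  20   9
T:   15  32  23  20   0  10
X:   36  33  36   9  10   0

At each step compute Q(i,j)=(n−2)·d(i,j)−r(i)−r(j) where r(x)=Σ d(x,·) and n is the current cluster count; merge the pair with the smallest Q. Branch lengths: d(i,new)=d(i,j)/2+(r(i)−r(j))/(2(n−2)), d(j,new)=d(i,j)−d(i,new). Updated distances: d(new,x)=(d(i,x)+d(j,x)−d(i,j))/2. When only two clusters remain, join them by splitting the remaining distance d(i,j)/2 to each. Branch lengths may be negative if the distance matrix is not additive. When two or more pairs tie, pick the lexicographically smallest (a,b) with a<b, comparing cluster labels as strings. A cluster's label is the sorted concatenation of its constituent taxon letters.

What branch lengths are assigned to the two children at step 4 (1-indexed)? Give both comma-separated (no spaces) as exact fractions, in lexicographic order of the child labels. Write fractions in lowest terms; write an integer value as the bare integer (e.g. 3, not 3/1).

73/16,85/16

step 1: merge (E,H) at d=16, Q=-196; branch lengths E→31/4, H→33/4; new cluster EH
  updated: d(EH,G)=47/2, d(EH,M)=39/2, d(EH,T)=11, d(EH,X)=28
step 2: merge (M,X) at d=9, Q=-251/2; branch lengths M→13/4, X→23/4; new cluster MX
  updated: d(EH,MX)=77/4, d(G,MX)=24, d(MX,T)=21/2
step 3: merge (EH,G) at d=47/2, Q=-345/4; branch lengths EH→85/16, G→291/16; new cluster EGH
  updated: d(EGH,MX)=79/8, d(EGH,T)=39/4
step 4: merge (EGH,MX) at d=79/8, Q=-241/8; branch lengths EGH→73/16, MX→85/16; new cluster EGHMX
  updated: d(EGHMX,T)=83/16
step 5: merge (EGHMX,T) at d=83/16; branch lengths EGHMX→83/32, T→83/32; new cluster EGHMTX
final tree: ((((E:31/4,H:33/4):85/16,G:291/16):73/16,(M:13/4,X:23/4):85/16):83/32,T:83/32)
total length: 1017/16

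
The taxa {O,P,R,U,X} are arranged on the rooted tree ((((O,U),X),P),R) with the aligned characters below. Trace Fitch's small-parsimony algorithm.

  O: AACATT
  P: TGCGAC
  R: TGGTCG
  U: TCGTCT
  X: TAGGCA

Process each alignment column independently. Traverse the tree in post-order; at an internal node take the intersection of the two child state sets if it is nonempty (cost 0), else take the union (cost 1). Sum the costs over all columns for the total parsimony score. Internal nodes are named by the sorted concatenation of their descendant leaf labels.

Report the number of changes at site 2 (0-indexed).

2

OU@0: {A} ∪ {T} = {A,T} (union, +1)
OUX@0: {A,T} ∩ {T} = {T} (intersection, +0)
OPUX@0: {T} ∩ {T} = {T} (intersection, +0)
OPRUX@0: {T} ∩ {T} = {T} (intersection, +0)
OU@1: {A} ∪ {C} = {A,C} (union, +1)
OUX@1: {A,C} ∩ {A} = {A} (intersection, +0)
OPUX@1: {A} ∪ {G} = {A,G} (union, +1)
OPRUX@1: {A,G} ∩ {G} = {G} (intersection, +0)
OU@2: {C} ∪ {G} = {C,G} (union, +1)
OUX@2: {C,G} ∩ {G} = {G} (intersection, +0)
OPUX@2: {G} ∪ {C} = {C,G} (union, +1)
OPRUX@2: {C,G} ∩ {G} = {G} (intersection, +0)
OU@3: {A} ∪ {T} = {A,T} (union, +1)
OUX@3: {A,T} ∪ {G} = {A,G,T} (union, +1)
OPUX@3: {A,G,T} ∩ {G} = {G} (intersection, +0)
OPRUX@3: {G} ∪ {T} = {G,T} (union, +1)
OU@4: {T} ∪ {C} = {C,T} (union, +1)
OUX@4: {C,T} ∩ {C} = {C} (intersection, +0)
OPUX@4: {C} ∪ {A} = {A,C} (union, +1)
OPRUX@4: {A,C} ∩ {C} = {C} (intersection, +0)
OU@5: {T} ∩ {T} = {T} (intersection, +0)
OUX@5: {T} ∪ {A} = {A,T} (union, +1)
OPUX@5: {A,T} ∪ {C} = {A,C,T} (union, +1)
OPRUX@5: {A,C,T} ∪ {G} = {A,C,G,T} (union, +1)
per-site changes: [1, 2, 2, 3, 2, 3]; total = 13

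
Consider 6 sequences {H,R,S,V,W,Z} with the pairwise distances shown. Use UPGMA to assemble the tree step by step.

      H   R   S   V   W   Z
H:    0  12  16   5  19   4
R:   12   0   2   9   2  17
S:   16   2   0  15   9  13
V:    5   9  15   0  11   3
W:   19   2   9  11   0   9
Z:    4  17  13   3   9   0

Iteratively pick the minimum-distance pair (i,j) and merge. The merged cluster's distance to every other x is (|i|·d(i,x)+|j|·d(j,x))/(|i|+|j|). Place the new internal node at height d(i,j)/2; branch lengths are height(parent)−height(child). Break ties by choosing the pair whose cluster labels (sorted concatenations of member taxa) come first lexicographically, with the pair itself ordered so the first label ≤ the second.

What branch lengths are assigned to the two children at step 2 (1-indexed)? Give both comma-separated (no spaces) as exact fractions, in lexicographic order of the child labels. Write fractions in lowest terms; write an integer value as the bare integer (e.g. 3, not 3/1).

3/2,3/2

iteration 1: select R,S (d=2); attach at lengths (1, 1); label the merged cluster RS
  updated: d(H,RS)=14, d(RS,V)=12, d(RS,W)=11/2, d(RS,Z)=15
iteration 2: select V,Z (d=3); attach at lengths (3/2, 3/2); label the merged cluster VZ
  updated: d(H,VZ)=9/2, d(RS,VZ)=27/2, d(VZ,W)=10
iteration 3: select H,VZ (d=9/2); attach at lengths (9/4, 3/4); label the merged cluster HVZ
  updated: d(HVZ,RS)=41/3, d(HVZ,W)=13
iteration 4: select RS,W (d=11/2); attach at lengths (7/4, 11/4); label the merged cluster RSW
  updated: d(HVZ,RSW)=121/9
iteration 5: select HVZ,RSW (d=121/9); attach at lengths (161/36, 143/36); label the merged cluster HRSVWZ
final tree: ((H:9/4,(V:3/2,Z:3/2):3/4):161/36,((R:1,S:1):7/4,W:11/4):143/36)
total length: 377/18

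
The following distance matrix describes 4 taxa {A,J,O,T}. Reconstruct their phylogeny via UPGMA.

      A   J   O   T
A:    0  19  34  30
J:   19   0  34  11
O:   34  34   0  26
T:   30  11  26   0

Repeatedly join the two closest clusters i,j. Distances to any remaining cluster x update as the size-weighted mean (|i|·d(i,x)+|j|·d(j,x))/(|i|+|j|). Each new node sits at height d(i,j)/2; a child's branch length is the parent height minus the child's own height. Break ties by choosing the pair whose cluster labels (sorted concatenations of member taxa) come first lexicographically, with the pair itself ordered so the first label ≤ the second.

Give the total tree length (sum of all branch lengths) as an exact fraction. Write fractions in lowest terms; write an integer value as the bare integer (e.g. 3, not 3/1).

589/12

1. join J+T (d=11) ⇒ JT; edges |J|=11/2, |T|=11/2
  updated: d(A,JT)=49/2, d(JT,O)=30
2. join A+JT (d=49/2) ⇒ AJT; edges |A|=49/4, |JT|=27/4
  updated: d(AJT,O)=94/3
3. join AJT+O (d=94/3) ⇒ AJOT; edges |AJT|=41/12, |O|=47/3
final tree: ((A:49/4,(J:11/2,T:11/2):27/4):41/12,O:47/3)
total length: 589/12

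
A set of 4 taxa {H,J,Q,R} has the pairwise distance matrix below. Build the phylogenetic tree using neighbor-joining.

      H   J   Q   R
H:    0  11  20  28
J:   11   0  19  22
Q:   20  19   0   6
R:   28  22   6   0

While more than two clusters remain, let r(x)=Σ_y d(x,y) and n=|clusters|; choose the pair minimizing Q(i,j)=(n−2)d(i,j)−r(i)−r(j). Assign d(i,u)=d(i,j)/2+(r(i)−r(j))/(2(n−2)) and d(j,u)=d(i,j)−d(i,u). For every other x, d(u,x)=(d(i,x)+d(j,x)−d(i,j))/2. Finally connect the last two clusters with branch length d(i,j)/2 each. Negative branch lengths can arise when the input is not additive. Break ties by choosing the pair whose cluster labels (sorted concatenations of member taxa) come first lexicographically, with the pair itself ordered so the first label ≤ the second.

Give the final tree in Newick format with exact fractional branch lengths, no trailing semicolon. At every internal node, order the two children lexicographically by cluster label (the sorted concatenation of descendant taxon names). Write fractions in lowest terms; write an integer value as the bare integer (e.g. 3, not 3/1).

1. join H+J (d=11, Q=-89) ⇒ HJ; edges |H|=29/4, |J|=15/4
  updated: d(HJ,Q)=14, d(HJ,R)=39/2
2. join HJ+Q (d=14, Q=-79/2) ⇒ HJQ; edges |HJ|=55/4, |Q|=1/4
  updated: d(HJQ,R)=23/4
3. join HJQ+R (d=23/4) ⇒ HJQR; edges |HJQ|=23/8, |R|=23/8
final tree: (((H:29/4,J:15/4):55/4,Q:1/4):23/8,R:23/8)
total length: 123/4

(((H:29/4,J:15/4):55/4,Q:1/4):23/8,R:23/8)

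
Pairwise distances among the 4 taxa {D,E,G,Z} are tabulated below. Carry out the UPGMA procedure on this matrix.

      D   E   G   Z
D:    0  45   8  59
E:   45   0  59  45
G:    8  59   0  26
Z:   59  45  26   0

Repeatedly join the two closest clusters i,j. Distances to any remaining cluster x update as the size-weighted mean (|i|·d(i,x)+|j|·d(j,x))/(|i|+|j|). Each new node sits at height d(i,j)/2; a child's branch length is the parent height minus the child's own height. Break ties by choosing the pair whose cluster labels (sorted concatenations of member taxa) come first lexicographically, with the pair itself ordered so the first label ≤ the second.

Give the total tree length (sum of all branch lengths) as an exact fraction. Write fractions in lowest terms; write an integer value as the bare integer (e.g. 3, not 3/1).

1. join D+G (d=8) ⇒ DG; edges |D|=4, |G|=4
  updated: d(DG,E)=52, d(DG,Z)=85/2
2. join DG+Z (d=85/2) ⇒ DGZ; edges |DG|=69/4, |Z|=85/4
  updated: d(DGZ,E)=149/3
3. join DGZ+E (d=149/3) ⇒ DEGZ; edges |DGZ|=43/12, |E|=149/6
final tree: (((D:4,G:4):69/4,Z:85/4):43/12,E:149/6)
total length: 899/12

899/12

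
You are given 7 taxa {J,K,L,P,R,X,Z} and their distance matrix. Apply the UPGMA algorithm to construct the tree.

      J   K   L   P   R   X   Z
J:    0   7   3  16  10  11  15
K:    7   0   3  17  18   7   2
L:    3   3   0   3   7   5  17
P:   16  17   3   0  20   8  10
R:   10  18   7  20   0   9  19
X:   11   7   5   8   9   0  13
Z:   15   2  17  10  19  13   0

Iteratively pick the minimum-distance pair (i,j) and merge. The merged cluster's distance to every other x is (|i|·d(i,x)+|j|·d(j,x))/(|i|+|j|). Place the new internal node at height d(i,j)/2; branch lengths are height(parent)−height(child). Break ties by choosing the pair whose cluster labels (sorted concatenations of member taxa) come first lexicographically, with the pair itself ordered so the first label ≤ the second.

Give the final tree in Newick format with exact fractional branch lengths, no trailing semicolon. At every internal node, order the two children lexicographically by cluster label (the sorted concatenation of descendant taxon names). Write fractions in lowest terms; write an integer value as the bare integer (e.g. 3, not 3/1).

(((((J:3/2,L:3/2):5/2,X:4):1/3,R:13/3):37/24,P:47/8):17/40,(K:1,Z:1):53/10)

iteration 1: select K,Z (d=2); attach at lengths (1, 1); label the merged cluster KZ
  updated: d(J,KZ)=11, d(KZ,L)=10, d(KZ,P)=27/2, d(KZ,R)=37/2, d(KZ,X)=10
iteration 2: select J,L (d=3); attach at lengths (3/2, 3/2); label the merged cluster JL
  updated: d(JL,KZ)=21/2, d(JL,P)=19/2, d(JL,R)=17/2, d(JL,X)=8
iteration 3: select JL,X (d=8); attach at lengths (5/2, 4); label the merged cluster JLX
  updated: d(JLX,KZ)=31/3, d(JLX,P)=9, d(JLX,R)=26/3
iteration 4: select JLX,R (d=26/3); attach at lengths (1/3, 13/3); label the merged cluster JLRX
  updated: d(JLRX,KZ)=99/8, d(JLRX,P)=47/4
iteration 5: select JLRX,P (d=47/4); attach at lengths (37/24, 47/8); label the merged cluster JLPRX
  updated: d(JLPRX,KZ)=63/5
iteration 6: select JLPRX,KZ (d=63/5); attach at lengths (17/40, 53/10); label the merged cluster JKLPRXZ
final tree: (((((J:3/2,L:3/2):5/2,X:4):1/3,R:13/3):37/24,P:47/8):17/40,(K:1,Z:1):53/10)
total length: 3517/120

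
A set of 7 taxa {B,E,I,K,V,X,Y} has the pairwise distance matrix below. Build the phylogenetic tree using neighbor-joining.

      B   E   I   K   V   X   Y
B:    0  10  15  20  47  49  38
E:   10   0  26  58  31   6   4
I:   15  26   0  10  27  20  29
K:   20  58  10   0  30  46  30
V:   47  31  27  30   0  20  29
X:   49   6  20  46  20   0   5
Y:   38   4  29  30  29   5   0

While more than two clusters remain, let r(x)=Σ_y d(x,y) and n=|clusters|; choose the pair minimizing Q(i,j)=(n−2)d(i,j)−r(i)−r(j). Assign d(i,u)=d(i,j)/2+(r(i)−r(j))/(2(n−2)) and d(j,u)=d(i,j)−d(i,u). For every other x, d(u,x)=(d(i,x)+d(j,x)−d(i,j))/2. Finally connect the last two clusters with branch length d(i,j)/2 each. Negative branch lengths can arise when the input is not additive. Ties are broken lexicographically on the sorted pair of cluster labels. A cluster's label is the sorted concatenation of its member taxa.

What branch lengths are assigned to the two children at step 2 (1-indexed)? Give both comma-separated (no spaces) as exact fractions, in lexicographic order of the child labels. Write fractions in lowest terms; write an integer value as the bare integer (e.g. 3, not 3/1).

iteration 1: select B,K (d=20, Q=-273); attach at lengths (17/2, 23/2); label the merged cluster BK
  updated: d(BK,E)=24, d(BK,I)=5/2, d(BK,V)=57/2, d(BK,X)=75/2, d(BK,Y)=24
iteration 2: select BK,I (d=5/2, Q=-211); attach at lengths (11/4, -1/4); label the merged cluster BIK
  updated: d(BIK,E)=95/4, d(BIK,V)=53/2, d(BIK,X)=55/2, d(BIK,Y)=101/4
iteration 3: select BIK,V (d=53/2, Q=-130); attach at lengths (38/3, 83/6); label the merged cluster BIKV
  updated: d(BIKV,E)=113/8, d(BIKV,X)=21/2, d(BIKV,Y)=111/8
iteration 4: select BIKV,X (d=21/2, Q=-39); attach at lengths (19/2, 1); label the merged cluster BIKVX
  updated: d(BIKVX,E)=77/16, d(BIKVX,Y)=67/16
iteration 5: select BIKVX,E (d=77/16, Q=-13); attach at lengths (5/2, 37/16); label the merged cluster BEIKVX
  updated: d(BEIKVX,Y)=27/16
iteration 6: select BEIKVX,Y (d=27/16); attach at lengths (27/32, 27/32); label the merged cluster BEIKVXY
final tree: ((((((B:17/2,K:23/2):11/4,I:-1/4):38/3,V:83/6):19/2,X:1):5/2,E:37/16):27/32,Y:27/32)
total length: 66

11/4,-1/4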